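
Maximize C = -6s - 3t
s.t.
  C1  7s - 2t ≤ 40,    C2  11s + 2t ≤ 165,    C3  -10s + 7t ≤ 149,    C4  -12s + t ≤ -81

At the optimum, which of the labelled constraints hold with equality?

Corner points and C = -6s - 3t:
  (205/18, 715/36) → C = -1535/12
  (122/17, 87/17) → C = -993/17
  (327/35, 1089/35) → C = -747/5

The maximum is at (122/17, 87/17). Substituting into each constraint, equality holds for C1 and C4; the remaining constraints have slack.

C1 and C4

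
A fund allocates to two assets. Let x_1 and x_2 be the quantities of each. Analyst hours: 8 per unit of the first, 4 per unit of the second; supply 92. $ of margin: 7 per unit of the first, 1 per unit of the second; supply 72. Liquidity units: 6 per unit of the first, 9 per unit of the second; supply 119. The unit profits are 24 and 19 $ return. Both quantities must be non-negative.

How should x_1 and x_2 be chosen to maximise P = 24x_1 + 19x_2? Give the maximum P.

Feasible corners and P = 24x_1 + 19x_2:
  (0, 0) → P = 0
  (0, 119/9) → P = 2261/9
  (72/7, 0) → P = 1728/7
  (49/5, 17/5) → P = 1499/5
  (22/3, 25/3) → P = 1003/3

x_1 = 22/3, x_2 = 25/3, maximum P = 1003/3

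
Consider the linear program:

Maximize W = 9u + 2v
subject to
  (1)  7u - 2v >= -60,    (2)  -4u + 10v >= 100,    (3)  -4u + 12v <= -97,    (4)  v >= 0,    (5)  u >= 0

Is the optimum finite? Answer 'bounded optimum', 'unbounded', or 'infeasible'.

The boundaries 7u - 2v = -60 and u = 0 meet at (0, 30), but that point violates -4u + 12v ≤ -97. Every candidate vertex is excluded by some other constraint, so the feasible region is empty.

infeasible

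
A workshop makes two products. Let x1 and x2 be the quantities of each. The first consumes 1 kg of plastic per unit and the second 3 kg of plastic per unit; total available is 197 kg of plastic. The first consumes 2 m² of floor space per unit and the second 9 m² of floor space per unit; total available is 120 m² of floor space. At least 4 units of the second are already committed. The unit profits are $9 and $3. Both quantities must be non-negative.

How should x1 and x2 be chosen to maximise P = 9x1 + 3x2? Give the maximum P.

x1 = 42, x2 = 4, maximum P = 390

Vertices and P = 9x1 + 3x2:
  (0, 40/3) → P = 40
  (0, 4) → P = 12
  (42, 4) → P = 390

The binding constraints are 2x1 + 9x2 = 120 and x2 = 4.
Solving simultaneously gives x1 = 42, x2 = 4.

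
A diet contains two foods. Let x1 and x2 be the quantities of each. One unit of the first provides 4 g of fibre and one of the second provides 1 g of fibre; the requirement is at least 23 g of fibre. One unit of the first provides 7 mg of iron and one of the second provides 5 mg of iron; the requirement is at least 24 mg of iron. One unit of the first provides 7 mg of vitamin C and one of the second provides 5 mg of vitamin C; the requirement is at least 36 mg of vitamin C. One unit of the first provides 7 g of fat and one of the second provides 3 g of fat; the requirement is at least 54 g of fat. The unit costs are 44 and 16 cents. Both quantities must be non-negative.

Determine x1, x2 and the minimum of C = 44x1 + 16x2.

Feasible corners and C = 44x1 + 16x2:
  (0, 23) → C = 368
  (54/7, 0) → C = 2376/7
  (3, 11) → C = 308
The feasible region is unbounded (it extends along (0, 1), (1, 0)), but C strictly increases along every unbounded feasible direction, so there is no improving ray and the minimum is attained at a vertex.

The optimum lies where 4x1 + x2 = 23 and 7x1 + 3x2 = 54.
Solving simultaneously gives x1 = 3, x2 = 11.

x1 = 3, x2 = 11, minimum C = 308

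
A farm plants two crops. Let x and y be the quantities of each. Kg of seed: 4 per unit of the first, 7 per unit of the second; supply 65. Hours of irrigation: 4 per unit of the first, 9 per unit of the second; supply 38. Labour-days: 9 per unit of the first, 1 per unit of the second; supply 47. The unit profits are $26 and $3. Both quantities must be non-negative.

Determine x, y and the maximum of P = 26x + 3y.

Feasible corners and P = 26x + 3y:
  (0, 0) → P = 0
  (0, 38/9) → P = 38/3
  (47/9, 0) → P = 1222/9
  (5, 2) → P = 136

At the optimal vertex, 4x + 9y = 38 and 9x + y = 47.
Solving simultaneously gives x = 5, y = 2.

x = 5, y = 2, maximum P = 136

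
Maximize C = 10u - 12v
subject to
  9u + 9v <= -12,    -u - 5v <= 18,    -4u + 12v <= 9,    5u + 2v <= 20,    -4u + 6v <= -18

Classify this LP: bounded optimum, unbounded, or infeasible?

Corner points and C = 10u - 12v:
  (17/6, -25/6) → C = 235/3
  (1, -7/3) → C = 38
  (-9/13, -45/13) → C = 450/13
The feasible region has finitely many vertices and no improving ray; the maximum is 235/3 at (17/6, -25/6).

bounded optimum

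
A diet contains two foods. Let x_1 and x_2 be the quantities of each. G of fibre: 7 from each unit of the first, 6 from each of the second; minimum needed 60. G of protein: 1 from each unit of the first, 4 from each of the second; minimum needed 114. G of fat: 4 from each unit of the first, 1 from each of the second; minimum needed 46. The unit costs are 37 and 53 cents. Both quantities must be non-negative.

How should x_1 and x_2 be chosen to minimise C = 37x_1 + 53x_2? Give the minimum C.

Extreme points and C = 37x_1 + 53x_2:
  (0, 46) → C = 2438
  (114, 0) → C = 4218
  (14/3, 82/3) → C = 4864/3
The feasible region is unbounded (it extends along (0, 1), (1, 0)), but C strictly increases along every unbounded feasible direction, so there is no improving ray and the minimum is attained at a vertex.

The optimum lies where x_1 + 4x_2 = 114 and 4x_1 + x_2 = 46.
Solving simultaneously gives x_1 = 14/3, x_2 = 82/3.

x_1 = 14/3, x_2 = 82/3, minimum C = 4864/3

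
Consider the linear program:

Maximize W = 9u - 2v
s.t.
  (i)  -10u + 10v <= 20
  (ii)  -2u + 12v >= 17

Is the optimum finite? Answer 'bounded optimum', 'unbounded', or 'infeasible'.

unbounded

From the feasible point (-7/10, 13/10), moving in the direction (10, 10) keeps every constraint satisfied while W increases without bound.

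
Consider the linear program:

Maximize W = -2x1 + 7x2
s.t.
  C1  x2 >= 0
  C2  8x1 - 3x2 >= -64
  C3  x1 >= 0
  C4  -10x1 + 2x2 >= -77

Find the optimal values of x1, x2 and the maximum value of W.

Vertices and W = -2x1 + 7x2:
  (0, 0) → W = 0
  (77/10, 0) → W = -77/5
  (0, 64/3) → W = 448/3
  (359/14, 628/7) → W = 4037/7

At the optimal vertex, 8x1 - 3x2 = -64 and -10x1 + 2x2 = -77.
Solving simultaneously gives x1 = 359/14, x2 = 628/7.

x1 = 359/14, x2 = 628/7, maximum W = 4037/7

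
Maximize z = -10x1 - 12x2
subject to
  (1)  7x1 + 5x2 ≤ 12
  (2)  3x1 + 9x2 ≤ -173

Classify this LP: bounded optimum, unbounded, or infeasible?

unbounded

From the feasible point (973/48, -1247/48), moving in the direction (-9, 3) keeps every constraint satisfied while z increases without bound.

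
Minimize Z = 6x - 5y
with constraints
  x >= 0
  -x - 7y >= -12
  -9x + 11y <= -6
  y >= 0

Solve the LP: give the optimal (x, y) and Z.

Corner points and Z = 6x - 5y:
  (87/37, 51/37) → Z = 267/37
  (12, 0) → Z = 72
  (2/3, 0) → Z = 4

The optimum lies where -9x + 11y = -6 and y = 0.
Solving simultaneously gives x = 2/3, y = 0.

x = 2/3, y = 0, minimum Z = 4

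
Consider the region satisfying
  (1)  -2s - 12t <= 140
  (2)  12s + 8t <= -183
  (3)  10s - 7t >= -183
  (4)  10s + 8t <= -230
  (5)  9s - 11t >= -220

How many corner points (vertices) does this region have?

Of the 10 pairwise boundary intersections, those satisfying every inequality are:
  (-1588/67, -517/67)
  (-205/13, -235/26)
  (-1537/75, -47/15)

3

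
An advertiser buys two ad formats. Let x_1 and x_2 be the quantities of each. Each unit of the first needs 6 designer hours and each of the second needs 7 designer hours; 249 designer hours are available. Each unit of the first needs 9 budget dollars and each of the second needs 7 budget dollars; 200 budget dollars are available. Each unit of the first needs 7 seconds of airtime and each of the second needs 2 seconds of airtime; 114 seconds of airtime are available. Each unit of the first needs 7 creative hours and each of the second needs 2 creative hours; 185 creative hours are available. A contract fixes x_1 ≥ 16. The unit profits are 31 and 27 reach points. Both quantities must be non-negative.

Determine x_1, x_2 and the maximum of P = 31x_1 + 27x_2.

Extreme points and P = 31x_1 + 27x_2:
  (114/7, 0) → P = 3534/7
  (16, 0) → P = 496
  (16, 1) → P = 523

The binding constraints are 7x_1 + 2x_2 = 114 and x_1 = 16.
Solving simultaneously gives x_1 = 16, x_2 = 1.

x_1 = 16, x_2 = 1, maximum P = 523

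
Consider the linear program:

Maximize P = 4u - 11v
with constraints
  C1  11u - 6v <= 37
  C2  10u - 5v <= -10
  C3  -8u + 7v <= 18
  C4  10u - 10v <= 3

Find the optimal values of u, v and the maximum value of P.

u = -201/10, v = -102/5, maximum P = 144

Extreme points and P = 4u - 11v:
  (2/3, 10/3) → P = -34
  (-23/10, -13/5) → P = 97/5
  (-201/10, -102/5) → P = 144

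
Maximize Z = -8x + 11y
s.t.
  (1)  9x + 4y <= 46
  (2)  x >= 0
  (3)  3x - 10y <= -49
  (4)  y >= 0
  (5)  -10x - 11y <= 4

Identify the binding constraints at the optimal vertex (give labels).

Vertices and Z = -8x + 11y:
  (0, 23/2) → Z = 253/2
  (44/17, 193/34) → Z = 1419/34
  (0, 49/10) → Z = 539/10

The maximum is at (0, 23/2). Substituting into each constraint, equality holds for (1) and (2); the remaining constraints have slack.

(1) and (2)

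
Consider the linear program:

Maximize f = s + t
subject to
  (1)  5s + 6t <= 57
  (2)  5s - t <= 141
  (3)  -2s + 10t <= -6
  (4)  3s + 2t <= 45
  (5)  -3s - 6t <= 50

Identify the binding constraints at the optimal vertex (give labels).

Feasible corners and f = s + t:
  (303/31, 42/31) → f = 345/31
  (39/2, -27/4) → f = 51/4
  (327/13, -198/13) → f = 129/13
  (796/33, -673/33) → f = 41/11
  (-232/21, -59/21) → f = -97/7

The maximum is at (39/2, -27/4). Substituting into each constraint, equality holds for (1) and (4); the remaining constraints have slack.

(1) and (4)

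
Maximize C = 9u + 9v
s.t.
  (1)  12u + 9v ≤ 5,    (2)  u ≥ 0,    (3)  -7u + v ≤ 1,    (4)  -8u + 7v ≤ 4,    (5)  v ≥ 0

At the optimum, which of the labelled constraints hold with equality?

Corner points and C = 9u + 9v:
  (0, 5/9) → C = 5
  (5/12, 0) → C = 15/4
  (0, 0) → C = 0

The maximum is at (0, 5/9). Substituting into each constraint, equality holds for (1) and (2); the remaining constraints have slack.

(1) and (2)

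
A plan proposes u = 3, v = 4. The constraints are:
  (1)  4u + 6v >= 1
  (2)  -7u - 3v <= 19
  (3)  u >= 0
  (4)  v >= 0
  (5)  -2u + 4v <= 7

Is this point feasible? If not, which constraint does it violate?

not feasible — violates (5)

Constraint (5): -2u + 4v = 10, which is not ≤ 7. All other constraints are satisfied.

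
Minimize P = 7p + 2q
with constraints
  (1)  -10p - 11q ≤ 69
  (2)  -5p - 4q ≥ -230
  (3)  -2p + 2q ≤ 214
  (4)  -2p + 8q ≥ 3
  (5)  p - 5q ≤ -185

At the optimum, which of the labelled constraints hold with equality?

(1) and (3)

Feasible corners and P = 7p + 2q:
  (-178/3, 143/3) → P = -320
  (-2380/61, 1781/61) → P = -13098/61
  (-22, 85) → P = 16
  (410/29, 1155/29) → P = 5180/29

The minimum is at (-178/3, 143/3). Substituting into each constraint, equality holds for (1) and (3); the remaining constraints have slack.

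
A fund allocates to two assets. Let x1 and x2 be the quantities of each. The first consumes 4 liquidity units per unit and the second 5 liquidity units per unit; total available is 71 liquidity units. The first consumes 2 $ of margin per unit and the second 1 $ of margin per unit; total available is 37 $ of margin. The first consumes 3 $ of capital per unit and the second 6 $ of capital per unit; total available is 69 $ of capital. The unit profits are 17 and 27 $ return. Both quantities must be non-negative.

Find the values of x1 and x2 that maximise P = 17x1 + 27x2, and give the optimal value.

Vertices and P = 17x1 + 27x2:
  (0, 0) → P = 0
  (0, 23/2) → P = 621/2
  (71/4, 0) → P = 1207/4
  (9, 7) → P = 342

x1 = 9, x2 = 7, maximum P = 342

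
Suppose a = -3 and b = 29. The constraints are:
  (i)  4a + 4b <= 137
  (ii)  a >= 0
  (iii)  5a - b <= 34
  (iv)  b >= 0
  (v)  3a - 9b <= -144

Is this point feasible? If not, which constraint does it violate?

Constraint (ii): a = -3, which is not ≥ 0. All other constraints are satisfied.

not feasible — violates (ii)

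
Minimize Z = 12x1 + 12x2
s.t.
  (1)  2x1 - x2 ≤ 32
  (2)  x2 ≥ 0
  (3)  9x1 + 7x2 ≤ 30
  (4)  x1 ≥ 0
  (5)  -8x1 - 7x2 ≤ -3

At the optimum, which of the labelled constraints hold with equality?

(2) and (5)

Corner points and Z = 12x1 + 12x2:
  (10/3, 0) → Z = 40
  (3/8, 0) → Z = 9/2
  (0, 30/7) → Z = 360/7
  (0, 3/7) → Z = 36/7

The minimum is at (3/8, 0). Substituting into each constraint, equality holds for (2) and (5); the remaining constraints have slack.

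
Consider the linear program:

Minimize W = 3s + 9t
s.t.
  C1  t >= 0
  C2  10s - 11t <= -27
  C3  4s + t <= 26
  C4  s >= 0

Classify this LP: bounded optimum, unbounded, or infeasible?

bounded optimum

Extreme points and W = 3s + 9t:
  (259/54, 184/27) → W = 1363/18
  (0, 27/11) → W = 243/11
  (0, 26) → W = 234
The feasible region has finitely many vertices and no improving ray; the minimum is 243/11 at (0, 27/11).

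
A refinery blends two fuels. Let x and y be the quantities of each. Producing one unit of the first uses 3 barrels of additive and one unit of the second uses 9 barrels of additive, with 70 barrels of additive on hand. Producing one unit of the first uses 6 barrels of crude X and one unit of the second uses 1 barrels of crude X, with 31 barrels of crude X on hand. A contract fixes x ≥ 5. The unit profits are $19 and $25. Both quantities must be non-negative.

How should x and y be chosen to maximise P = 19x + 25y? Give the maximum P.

x = 5, y = 1, maximum P = 120

Corner points and P = 19x + 25y:
  (31/6, 0) → P = 589/6
  (5, 0) → P = 95
  (5, 1) → P = 120

The binding constraints are 6x + y = 31 and x = 5.
Solving simultaneously gives x = 5, y = 1.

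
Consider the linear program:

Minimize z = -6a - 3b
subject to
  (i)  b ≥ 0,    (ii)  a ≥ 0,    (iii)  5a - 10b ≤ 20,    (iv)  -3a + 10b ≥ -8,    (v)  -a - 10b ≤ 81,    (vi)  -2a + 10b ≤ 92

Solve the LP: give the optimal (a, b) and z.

At the optimal vertex, 5a - 10b = 20 and -2a + 10b = 92.
Solving simultaneously gives a = 112/3, b = 50/3.

a = 112/3, b = 50/3, minimum z = -274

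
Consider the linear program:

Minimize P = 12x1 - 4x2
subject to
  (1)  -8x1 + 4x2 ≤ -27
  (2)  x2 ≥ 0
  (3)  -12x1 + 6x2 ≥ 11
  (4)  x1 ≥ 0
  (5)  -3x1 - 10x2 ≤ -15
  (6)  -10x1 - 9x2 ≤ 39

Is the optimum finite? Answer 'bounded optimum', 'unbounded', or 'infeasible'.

Constraints -8x1 + 4x2 ≤ -27 and -12x1 + 6x2 ≥ 11 have parallel boundaries but demand opposite sides — no point can satisfy both, so the region is empty.

infeasible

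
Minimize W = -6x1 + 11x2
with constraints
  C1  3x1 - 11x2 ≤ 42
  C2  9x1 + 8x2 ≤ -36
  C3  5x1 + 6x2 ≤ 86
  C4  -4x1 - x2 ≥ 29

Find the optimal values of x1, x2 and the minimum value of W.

x1 = -277/47, x2 = -255/47, minimum W = -1143/47

Corner points and W = -6x1 + 11x2:
  (-277/47, -255/47) → W = -1143/47
  (-452/7, 477/7) → W = 1137
  (-196/23, 117/23) → W = 2463/23
The feasible region is unbounded (it extends along (-6, 5), (-11, -3)), but W strictly increases along every unbounded feasible direction, so there is no improving ray and the minimum is attained at a vertex.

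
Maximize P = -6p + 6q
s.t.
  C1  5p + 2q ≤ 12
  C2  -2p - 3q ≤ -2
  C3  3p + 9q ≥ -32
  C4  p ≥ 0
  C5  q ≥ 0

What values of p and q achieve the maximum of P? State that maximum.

Extreme points and P = -6p + 6q:
  (0, 6) → P = 36
  (12/5, 0) → P = -72/5
  (0, 2/3) → P = 4
  (1, 0) → P = -6

p = 0, q = 6, maximum P = 36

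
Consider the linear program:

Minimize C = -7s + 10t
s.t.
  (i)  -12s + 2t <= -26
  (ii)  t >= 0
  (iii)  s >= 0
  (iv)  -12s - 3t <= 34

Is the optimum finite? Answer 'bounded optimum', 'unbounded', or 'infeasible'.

From the feasible point (13/6, 0), moving in the direction (1, 0) keeps every constraint satisfied while C decreases without bound.

unbounded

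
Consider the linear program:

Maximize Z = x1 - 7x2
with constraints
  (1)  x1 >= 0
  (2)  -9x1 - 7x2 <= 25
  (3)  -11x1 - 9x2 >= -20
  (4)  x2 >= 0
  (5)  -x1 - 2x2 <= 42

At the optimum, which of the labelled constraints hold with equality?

Corner points and Z = x1 - 7x2:
  (0, 20/9) → Z = -140/9
  (0, 0) → Z = 0
  (20/11, 0) → Z = 20/11

The maximum is at (20/11, 0). Substituting into each constraint, equality holds for (3) and (4); the remaining constraints have slack.

(3) and (4)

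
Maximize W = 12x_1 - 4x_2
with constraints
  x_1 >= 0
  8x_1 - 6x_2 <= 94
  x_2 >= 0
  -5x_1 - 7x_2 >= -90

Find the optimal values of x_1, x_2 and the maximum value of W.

Corner points and W = 12x_1 - 4x_2:
  (0, 0) → W = 0
  (0, 90/7) → W = -360/7
  (47/4, 0) → W = 141
  (599/43, 125/43) → W = 6688/43

The optimum lies where 8x_1 - 6x_2 = 94 and -5x_1 - 7x_2 = -90.
Solving simultaneously gives x_1 = 599/43, x_2 = 125/43.

x_1 = 599/43, x_2 = 125/43, maximum W = 6688/43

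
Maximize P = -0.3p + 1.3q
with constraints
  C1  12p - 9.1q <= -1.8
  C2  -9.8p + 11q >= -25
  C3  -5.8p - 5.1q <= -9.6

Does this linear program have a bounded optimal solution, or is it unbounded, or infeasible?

unbounded

From the feasible point (3909/5699, 6282/5699), moving in the direction (9.1, 12) keeps every constraint satisfied while P increases without bound.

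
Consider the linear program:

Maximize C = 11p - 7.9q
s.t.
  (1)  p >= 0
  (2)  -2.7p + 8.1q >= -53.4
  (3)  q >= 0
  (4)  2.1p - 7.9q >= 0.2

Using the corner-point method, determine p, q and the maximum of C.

p = 1751/18, q = 155/6, maximum C = 31175/36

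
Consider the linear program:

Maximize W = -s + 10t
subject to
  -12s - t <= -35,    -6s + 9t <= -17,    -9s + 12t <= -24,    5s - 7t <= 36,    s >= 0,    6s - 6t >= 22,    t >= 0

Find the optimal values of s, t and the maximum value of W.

s = 205/3, t = 131/3, maximum W = 1105/3

Feasible corners and W = -s + 10t:
  (205/3, 131/3) → W = 1105/3
  (16/3, 5/3) → W = 34/3
  (36/5, 0) → W = -36/5
  (11/3, 0) → W = -11/3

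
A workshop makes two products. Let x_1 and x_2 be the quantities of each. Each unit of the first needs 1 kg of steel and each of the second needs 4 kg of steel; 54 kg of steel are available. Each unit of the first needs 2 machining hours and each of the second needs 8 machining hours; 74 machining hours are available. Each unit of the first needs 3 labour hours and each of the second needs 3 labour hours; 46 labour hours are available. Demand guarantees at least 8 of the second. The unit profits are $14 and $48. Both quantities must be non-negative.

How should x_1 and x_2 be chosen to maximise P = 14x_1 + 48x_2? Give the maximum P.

x_1 = 5, x_2 = 8, maximum P = 454

Feasible corners and P = 14x_1 + 48x_2:
  (0, 37/4) → P = 444
  (0, 8) → P = 384
  (5, 8) → P = 454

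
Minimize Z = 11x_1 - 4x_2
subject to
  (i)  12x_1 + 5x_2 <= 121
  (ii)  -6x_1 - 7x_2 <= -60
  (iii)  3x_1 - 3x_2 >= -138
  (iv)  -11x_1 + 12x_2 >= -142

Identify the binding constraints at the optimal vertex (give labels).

(ii) and (iii)

Vertices and Z = 11x_1 - 4x_2:
  (547/54, -1/9) → Z = 6041/54
  (-109/17, 673/17) → Z = -3891/17
  (-262/13, 336/13) → Z = -4226/13

The minimum is at (-262/13, 336/13). Substituting into each constraint, equality holds for (ii) and (iii); the remaining constraints have slack.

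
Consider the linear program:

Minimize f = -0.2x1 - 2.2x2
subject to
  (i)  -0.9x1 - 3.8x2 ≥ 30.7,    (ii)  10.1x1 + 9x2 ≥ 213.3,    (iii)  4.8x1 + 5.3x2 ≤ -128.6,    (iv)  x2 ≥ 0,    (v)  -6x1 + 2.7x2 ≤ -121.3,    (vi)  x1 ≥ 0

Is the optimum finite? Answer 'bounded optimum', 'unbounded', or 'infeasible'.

The boundaries 10.1x1 + 9x2 = 213.3 and 4.8x1 + 5.3x2 = -128.6 meet at (228789/1033, -232270/1033), but that point violates x2 ≥ 0. Every candidate vertex is excluded by some other constraint, so the feasible region is empty.

infeasible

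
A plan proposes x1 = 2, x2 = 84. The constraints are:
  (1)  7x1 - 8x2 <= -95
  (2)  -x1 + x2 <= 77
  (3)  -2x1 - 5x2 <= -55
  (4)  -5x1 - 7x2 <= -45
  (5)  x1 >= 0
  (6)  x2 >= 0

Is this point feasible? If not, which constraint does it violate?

Constraint (2): -x1 + x2 = 82, which is not ≤ 77. All other constraints are satisfied.

not feasible — violates (2)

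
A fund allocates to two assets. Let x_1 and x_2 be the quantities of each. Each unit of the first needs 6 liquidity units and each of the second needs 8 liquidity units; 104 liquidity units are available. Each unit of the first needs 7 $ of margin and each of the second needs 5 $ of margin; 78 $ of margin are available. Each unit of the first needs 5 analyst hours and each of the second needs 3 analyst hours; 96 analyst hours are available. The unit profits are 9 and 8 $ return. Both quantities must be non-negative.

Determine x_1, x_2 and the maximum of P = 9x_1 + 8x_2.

x_1 = 4, x_2 = 10, maximum P = 116

The binding constraints are 6x_1 + 8x_2 = 104 and 7x_1 + 5x_2 = 78.
Solving simultaneously gives x_1 = 4, x_2 = 10.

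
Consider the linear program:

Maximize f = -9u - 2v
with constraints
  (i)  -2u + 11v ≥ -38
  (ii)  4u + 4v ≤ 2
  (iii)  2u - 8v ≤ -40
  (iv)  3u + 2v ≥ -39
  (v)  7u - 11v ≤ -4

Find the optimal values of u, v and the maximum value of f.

u = -40, v = 81/2, maximum f = 279

Corner points and f = -9u - 2v:
  (-18/5, 41/10) → f = 121/5
  (-40, 81/2) → f = 279
  (-14, 3/2) → f = 123

At the optimal vertex, 4u + 4v = 2 and 3u + 2v = -39.
Solving simultaneously gives u = -40, v = 81/2.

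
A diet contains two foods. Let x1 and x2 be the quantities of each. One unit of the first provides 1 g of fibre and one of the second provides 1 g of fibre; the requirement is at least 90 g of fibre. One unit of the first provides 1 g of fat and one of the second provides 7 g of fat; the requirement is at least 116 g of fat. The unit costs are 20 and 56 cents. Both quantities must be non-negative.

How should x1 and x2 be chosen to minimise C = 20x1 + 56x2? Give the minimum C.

x1 = 257/3, x2 = 13/3, minimum C = 1956

The feasible region is unbounded (it extends along (0, 1), (1, 0)), but C strictly increases along every unbounded feasible direction, so there is no improving ray and the minimum is attained at a vertex.

The binding constraints are x1 + x2 = 90 and x1 + 7x2 = 116.
Solving simultaneously gives x1 = 257/3, x2 = 13/3.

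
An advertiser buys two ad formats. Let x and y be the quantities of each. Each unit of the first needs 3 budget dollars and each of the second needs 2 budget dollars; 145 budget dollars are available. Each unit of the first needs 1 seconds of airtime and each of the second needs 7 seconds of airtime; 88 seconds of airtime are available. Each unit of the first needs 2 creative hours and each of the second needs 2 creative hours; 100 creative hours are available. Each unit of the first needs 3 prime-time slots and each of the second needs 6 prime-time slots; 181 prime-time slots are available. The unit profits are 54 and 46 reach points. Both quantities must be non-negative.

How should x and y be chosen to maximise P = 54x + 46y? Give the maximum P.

Vertices and P = 54x + 46y:
  (0, 0) → P = 0
  (0, 88/7) → P = 4048/7
  (145/3, 0) → P = 2610
  (45, 5) → P = 2660
  (131/3, 19/3) → P = 7948/3

x = 45, y = 5, maximum P = 2660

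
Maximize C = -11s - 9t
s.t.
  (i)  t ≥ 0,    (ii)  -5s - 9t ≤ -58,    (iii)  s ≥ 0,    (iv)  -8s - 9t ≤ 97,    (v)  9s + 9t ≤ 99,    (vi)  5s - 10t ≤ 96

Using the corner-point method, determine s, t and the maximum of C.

s = 0, t = 58/9, maximum C = -58

Feasible corners and C = -11s - 9t:
  (0, 58/9) → C = -58
  (41/4, 3/4) → C = -239/2
  (0, 11) → C = -99

The optimum lies where -5s - 9t = -58 and s = 0.
Solving simultaneously gives s = 0, t = 58/9.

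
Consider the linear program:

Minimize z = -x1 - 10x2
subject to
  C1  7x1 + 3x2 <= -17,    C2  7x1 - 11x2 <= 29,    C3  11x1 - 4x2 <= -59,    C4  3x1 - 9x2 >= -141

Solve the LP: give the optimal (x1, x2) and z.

Vertices and z = -x1 - 10x2:
  (-245/61, 226/61) → z = -2015/61
  (-8, 13) → z = -122
  (-255/31, -244/31) → z = 2695/31
The feasible region is unbounded (it extends along (-3, -1), (-11, -7)), but z strictly increases along every unbounded feasible direction, so there is no improving ray and the minimum is attained at a vertex.

x1 = -8, x2 = 13, minimum z = -122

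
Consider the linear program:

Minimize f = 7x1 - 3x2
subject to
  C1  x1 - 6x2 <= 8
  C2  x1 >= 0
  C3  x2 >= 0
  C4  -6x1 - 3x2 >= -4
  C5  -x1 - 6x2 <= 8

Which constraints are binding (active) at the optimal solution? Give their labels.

Corner points and f = 7x1 - 3x2:
  (0, 0) → f = 0
  (0, 4/3) → f = -4
  (2/3, 0) → f = 14/3

The minimum is at (0, 4/3). Substituting into each constraint, equality holds for C2 and C4; the remaining constraints have slack.

C2 and C4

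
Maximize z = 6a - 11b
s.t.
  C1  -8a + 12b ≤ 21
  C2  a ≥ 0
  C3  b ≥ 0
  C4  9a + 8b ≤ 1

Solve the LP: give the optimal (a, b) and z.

At the optimal vertex, b = 0 and 9a + 8b = 1.
Solving simultaneously gives a = 1/9, b = 0.

a = 1/9, b = 0, maximum z = 2/3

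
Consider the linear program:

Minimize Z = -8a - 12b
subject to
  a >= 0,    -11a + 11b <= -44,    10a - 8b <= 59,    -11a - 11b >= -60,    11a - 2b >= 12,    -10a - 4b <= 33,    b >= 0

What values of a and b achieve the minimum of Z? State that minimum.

a = 52/11, b = 8/11, minimum Z = -512/11

Extreme points and Z = -8a - 12b:
  (52/11, 8/11) → Z = -512/11
  (4, 0) → Z = -32
  (60/11, 0) → Z = -480/11

The binding constraints are -11a + 11b = -44 and -11a - 11b = -60.
Solving simultaneously gives a = 52/11, b = 8/11.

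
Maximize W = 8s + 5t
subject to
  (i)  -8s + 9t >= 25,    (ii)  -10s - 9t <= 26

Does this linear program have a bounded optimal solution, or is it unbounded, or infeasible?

From the feasible point (-17/6, 7/27), moving in the direction (9, 8) keeps every constraint satisfied while W increases without bound.

unbounded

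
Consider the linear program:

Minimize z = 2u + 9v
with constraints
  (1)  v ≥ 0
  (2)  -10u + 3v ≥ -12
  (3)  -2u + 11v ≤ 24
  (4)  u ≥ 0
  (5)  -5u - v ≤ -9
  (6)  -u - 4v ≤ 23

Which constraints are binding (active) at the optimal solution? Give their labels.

Extreme points and z = 2u + 9v:
  (51/26, 33/13) → z = 348/13
  (39/25, 6/5) → z = 348/25
  (25/19, 46/19) → z = 464/19

The minimum is at (39/25, 6/5). Substituting into each constraint, equality holds for (2) and (5); the remaining constraints have slack.

(2) and (5)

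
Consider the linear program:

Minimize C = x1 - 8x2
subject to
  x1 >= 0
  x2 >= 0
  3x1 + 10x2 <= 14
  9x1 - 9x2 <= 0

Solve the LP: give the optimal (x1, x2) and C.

Extreme points and C = x1 - 8x2:
  (0, 0) → C = 0
  (0, 7/5) → C = -56/5
  (14/13, 14/13) → C = -98/13

x1 = 0, x2 = 7/5, minimum C = -56/5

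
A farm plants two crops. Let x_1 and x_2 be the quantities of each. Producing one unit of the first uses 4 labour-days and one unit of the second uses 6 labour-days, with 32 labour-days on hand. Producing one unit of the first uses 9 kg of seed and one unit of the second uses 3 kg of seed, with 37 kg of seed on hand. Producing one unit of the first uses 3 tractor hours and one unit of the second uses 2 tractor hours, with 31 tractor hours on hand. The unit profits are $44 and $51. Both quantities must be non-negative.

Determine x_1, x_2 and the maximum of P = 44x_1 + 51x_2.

Extreme points and P = 44x_1 + 51x_2:
  (0, 0) → P = 0
  (0, 16/3) → P = 272
  (37/9, 0) → P = 1628/9
  (3, 10/3) → P = 302

x_1 = 3, x_2 = 10/3, maximum P = 302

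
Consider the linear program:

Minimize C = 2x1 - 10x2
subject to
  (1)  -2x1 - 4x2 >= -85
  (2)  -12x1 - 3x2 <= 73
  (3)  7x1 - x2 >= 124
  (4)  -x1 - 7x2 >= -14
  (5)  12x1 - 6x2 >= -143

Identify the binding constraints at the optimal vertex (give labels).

Corner points and C = 2x1 - 10x2:
  (539/10, -57/10) → C = 824/5
  (299/33, -1999/33) → C = 20588/33
  (441/25, -13/25) → C = 1012/25
The feasible region is unbounded (it extends along (1, -4), (2, -1)), but C strictly increases along every unbounded feasible direction, so there is no improving ray and the minimum is attained at a vertex.

The minimum is at (441/25, -13/25). Substituting into each constraint, equality holds for (3) and (4); the remaining constraints have slack.

(3) and (4)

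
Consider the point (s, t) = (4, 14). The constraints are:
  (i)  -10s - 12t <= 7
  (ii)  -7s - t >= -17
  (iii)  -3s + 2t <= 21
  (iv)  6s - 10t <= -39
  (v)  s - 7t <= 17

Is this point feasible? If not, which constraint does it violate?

Constraint (ii): -7s - t = -42, which is not ≥ -17. All other constraints are satisfied.

not feasible — violates (ii)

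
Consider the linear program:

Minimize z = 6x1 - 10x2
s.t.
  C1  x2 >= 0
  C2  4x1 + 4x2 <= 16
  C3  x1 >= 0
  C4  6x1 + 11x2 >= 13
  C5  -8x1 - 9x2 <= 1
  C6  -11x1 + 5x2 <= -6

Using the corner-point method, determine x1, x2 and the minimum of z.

x1 = 13/8, x2 = 19/8, minimum z = -14

Corner points and z = 6x1 - 10x2:
  (4, 0) → z = 24
  (13/6, 0) → z = 13
  (13/8, 19/8) → z = -14
  (131/151, 107/151) → z = -284/151

The optimum lies where 4x1 + 4x2 = 16 and -11x1 + 5x2 = -6.
Solving simultaneously gives x1 = 13/8, x2 = 19/8.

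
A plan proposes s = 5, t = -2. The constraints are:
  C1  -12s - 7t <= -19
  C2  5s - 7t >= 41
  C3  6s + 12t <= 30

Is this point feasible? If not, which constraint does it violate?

not feasible — violates C2

Constraint C2: 5s - 7t = 39, which is not ≥ 41. All other constraints are satisfied.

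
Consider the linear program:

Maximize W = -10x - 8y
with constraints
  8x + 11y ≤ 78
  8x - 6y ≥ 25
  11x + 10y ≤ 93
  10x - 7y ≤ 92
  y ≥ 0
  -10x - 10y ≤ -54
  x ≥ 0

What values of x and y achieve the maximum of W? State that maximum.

Feasible corners and W = -10x - 8y:
  (743/136, 53/17) → W = -5411/68
  (243/41, 114/41) → W = -3342/41
  (41/10, 13/10) → W = -257/5
  (93/11, 0) → W = -930/11
  (27/5, 0) → W = -54

x = 41/10, y = 13/10, maximum W = -257/5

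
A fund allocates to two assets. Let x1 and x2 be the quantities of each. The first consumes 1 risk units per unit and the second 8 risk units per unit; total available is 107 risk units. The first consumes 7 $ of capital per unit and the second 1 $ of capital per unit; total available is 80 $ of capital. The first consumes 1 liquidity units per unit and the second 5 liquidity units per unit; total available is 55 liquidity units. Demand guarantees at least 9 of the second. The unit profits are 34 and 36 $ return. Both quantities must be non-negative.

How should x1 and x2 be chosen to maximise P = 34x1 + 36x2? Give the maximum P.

The optimum lies where x1 + 5x2 = 55 and x2 = 9.
Solving simultaneously gives x1 = 10, x2 = 9.

x1 = 10, x2 = 9, maximum P = 664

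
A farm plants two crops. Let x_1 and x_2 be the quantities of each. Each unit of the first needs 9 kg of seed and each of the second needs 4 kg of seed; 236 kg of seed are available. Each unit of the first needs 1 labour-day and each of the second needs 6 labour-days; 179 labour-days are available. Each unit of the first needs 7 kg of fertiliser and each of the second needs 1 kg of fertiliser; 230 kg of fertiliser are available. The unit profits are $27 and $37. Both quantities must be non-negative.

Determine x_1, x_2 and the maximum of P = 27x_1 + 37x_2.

Feasible corners and P = 27x_1 + 37x_2:
  (0, 0) → P = 0
  (0, 179/6) → P = 6623/6
  (236/9, 0) → P = 708
  (14, 55/2) → P = 2791/2

The optimum lies where 9x_1 + 4x_2 = 236 and x_1 + 6x_2 = 179.
Solving simultaneously gives x_1 = 14, x_2 = 55/2.

x_1 = 14, x_2 = 55/2, maximum P = 2791/2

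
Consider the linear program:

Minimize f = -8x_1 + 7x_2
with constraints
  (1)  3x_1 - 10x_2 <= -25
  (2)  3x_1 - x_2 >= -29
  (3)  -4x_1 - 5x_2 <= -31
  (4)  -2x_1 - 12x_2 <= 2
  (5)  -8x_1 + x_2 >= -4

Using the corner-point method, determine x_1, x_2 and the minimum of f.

Corner points and f = -8x_1 + 7x_2:
  (-6, 11) → f = 125
  (33/5, 244/5) → f = 1444/5
  (51/44, 58/11) → f = 304/11

x_1 = 51/44, x_2 = 58/11, minimum f = 304/11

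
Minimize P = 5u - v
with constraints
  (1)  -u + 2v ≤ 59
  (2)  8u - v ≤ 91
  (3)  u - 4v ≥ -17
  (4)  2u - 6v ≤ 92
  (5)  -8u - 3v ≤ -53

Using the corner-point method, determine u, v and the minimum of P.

u = 23/5, v = 27/5, minimum P = 88/5

Vertices and P = 5u - v:
  (381/31, 227/31) → P = 1678/31
  (163/16, -19/2) → P = 967/16
  (23/5, 27/5) → P = 88/5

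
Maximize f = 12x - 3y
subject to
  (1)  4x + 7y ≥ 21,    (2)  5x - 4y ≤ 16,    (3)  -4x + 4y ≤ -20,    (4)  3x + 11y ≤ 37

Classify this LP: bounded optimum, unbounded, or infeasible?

infeasible

The boundaries 4x + 7y = 21 and 5x - 4y = 16 meet at (196/51, 41/51), but that point violates -4x + 4y ≤ -20. Every candidate vertex is excluded by some other constraint, so the feasible region is empty.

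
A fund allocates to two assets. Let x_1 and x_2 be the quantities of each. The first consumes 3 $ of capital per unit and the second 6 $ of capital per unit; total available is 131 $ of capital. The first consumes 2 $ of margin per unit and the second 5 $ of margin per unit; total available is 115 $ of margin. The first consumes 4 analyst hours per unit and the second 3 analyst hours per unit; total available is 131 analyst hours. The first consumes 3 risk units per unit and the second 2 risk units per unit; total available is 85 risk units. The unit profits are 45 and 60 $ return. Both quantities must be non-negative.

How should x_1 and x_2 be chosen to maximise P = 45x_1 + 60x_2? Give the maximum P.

x_1 = 62/3, x_2 = 23/2, maximum P = 1620

Extreme points and P = 45x_1 + 60x_2:
  (0, 0) → P = 0
  (0, 131/6) → P = 1310
  (85/3, 0) → P = 1275
  (62/3, 23/2) → P = 1620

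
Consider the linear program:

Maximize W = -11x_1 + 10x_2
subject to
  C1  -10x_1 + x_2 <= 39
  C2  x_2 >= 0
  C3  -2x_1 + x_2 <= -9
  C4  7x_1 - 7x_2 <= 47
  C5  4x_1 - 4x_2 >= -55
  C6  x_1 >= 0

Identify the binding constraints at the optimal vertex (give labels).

C3 and C5

Corner points and W = -11x_1 + 10x_2:
  (9/2, 0) → W = -99/2
  (47/7, 0) → W = -517/7
  (91/4, 73/2) → W = 459/4
The feasible region is unbounded (it extends along (1, 1)), but W strictly decreases along every unbounded feasible direction, so there is no improving ray and the maximum is attained at a vertex.

The maximum is at (91/4, 73/2). Substituting into each constraint, equality holds for C3 and C5; the remaining constraints have slack.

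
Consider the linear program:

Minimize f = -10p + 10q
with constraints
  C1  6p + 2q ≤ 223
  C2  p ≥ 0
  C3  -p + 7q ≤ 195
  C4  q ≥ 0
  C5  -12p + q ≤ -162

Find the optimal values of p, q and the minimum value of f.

p = 223/6, q = 0, minimum f = -1115/3

Extreme points and f = -10p + 10q:
  (1171/44, 1393/44) → f = 555/11
  (223/6, 0) → f = -1115/3
  (1329/83, 2502/83) → f = 11730/83
  (27/2, 0) → f = -135

The binding constraints are 6p + 2q = 223 and q = 0.
Solving simultaneously gives p = 223/6, q = 0.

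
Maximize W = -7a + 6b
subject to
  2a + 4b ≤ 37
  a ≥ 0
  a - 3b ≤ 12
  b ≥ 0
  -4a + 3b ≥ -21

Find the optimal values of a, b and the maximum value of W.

Vertices and W = -7a + 6b:
  (0, 37/4) → W = 111/2
  (195/22, 53/11) → W = -729/22
  (0, 0) → W = 0
  (21/4, 0) → W = -147/4

a = 0, b = 37/4, maximum W = 111/2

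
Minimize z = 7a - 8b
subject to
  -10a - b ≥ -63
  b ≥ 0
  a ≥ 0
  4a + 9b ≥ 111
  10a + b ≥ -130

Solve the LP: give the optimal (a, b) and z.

a = 0, b = 63, minimum z = -504

Corner points and z = 7a - 8b:
  (0, 63) → z = -504
  (228/43, 429/43) → z = -1836/43
  (0, 37/3) → z = -296/3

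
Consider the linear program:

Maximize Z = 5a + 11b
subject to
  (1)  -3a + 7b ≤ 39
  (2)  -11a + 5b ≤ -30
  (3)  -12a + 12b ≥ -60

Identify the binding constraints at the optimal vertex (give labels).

(1) and (3)

Vertices and Z = 5a + 11b:
  (405/62, 519/62) → Z = 3867/31
  (37/2, 27/2) → Z = 241
  (5/6, -25/6) → Z = -125/3

The maximum is at (37/2, 27/2). Substituting into each constraint, equality holds for (1) and (3); the remaining constraints have slack.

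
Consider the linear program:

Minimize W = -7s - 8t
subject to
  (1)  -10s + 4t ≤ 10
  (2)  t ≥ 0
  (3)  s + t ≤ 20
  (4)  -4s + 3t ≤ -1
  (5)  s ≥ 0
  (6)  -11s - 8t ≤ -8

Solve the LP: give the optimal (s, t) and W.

Feasible corners and W = -7s - 8t:
  (20, 0) → W = -140
  (8/11, 0) → W = -56/11
  (61/7, 79/7) → W = -1059/7
  (32/65, 21/65) → W = -392/65

The optimum lies where s + t = 20 and -4s + 3t = -1.
Solving simultaneously gives s = 61/7, t = 79/7.

s = 61/7, t = 79/7, minimum W = -1059/7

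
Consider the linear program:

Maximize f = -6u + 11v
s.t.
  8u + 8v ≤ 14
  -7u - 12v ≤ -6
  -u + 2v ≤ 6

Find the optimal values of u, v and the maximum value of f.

u = -30/13, v = 24/13, maximum f = 444/13

Extreme points and f = -6u + 11v:
  (3, -5/4) → f = -127/4
  (-5/6, 31/12) → f = 401/12
  (-30/13, 24/13) → f = 444/13

At the optimal vertex, -7u - 12v = -6 and -u + 2v = 6.
Solving simultaneously gives u = -30/13, v = 24/13.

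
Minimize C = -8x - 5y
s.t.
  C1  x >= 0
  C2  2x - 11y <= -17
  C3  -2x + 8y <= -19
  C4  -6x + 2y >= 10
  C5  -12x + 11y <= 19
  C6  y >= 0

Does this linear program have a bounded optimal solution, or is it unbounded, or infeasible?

The boundaries 2x - 11y = -17 and -2x + 8y = -19 meet at (115/2, 12), but that point violates -6x + 2y ≥ 10. Every candidate vertex is excluded by some other constraint, so the feasible region is empty.

infeasible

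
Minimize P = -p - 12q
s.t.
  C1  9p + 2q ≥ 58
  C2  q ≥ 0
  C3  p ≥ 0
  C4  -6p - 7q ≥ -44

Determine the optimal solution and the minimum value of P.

Vertices and P = -p - 12q:
  (58/9, 0) → P = -58/9
  (106/17, 16/17) → P = -298/17
  (22/3, 0) → P = -22/3

p = 106/17, q = 16/17, minimum P = -298/17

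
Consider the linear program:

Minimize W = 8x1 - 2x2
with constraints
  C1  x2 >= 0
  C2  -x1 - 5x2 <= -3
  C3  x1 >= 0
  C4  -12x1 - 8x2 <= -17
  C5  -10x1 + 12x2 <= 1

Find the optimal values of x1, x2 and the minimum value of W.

x1 = 7/8, x2 = 13/16, minimum W = 43/8

Feasible corners and W = 8x1 - 2x2:
  (3, 0) → W = 24
  (61/52, 19/52) → W = 225/26
  (7/8, 13/16) → W = 43/8
The feasible region is unbounded (it extends along (6, 5), (1, 0)), but W strictly increases along every unbounded feasible direction, so there is no improving ray and the minimum is attained at a vertex.

At the optimal vertex, -12x1 - 8x2 = -17 and -10x1 + 12x2 = 1.
Solving simultaneously gives x1 = 7/8, x2 = 13/16.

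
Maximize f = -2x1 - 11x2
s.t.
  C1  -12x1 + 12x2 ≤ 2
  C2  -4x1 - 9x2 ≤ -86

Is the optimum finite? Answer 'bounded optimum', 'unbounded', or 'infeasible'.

From the feasible point (13/2, 20/3), moving in the direction (9, -4) keeps every constraint satisfied while f increases without bound.

unbounded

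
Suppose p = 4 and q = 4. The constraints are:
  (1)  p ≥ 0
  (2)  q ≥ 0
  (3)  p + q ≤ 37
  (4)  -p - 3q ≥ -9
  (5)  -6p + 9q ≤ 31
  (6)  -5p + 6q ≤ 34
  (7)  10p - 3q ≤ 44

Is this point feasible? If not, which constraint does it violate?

Constraint (4): -p - 3q = -16, which is not ≥ -9. All other constraints are satisfied.

not feasible — violates (4)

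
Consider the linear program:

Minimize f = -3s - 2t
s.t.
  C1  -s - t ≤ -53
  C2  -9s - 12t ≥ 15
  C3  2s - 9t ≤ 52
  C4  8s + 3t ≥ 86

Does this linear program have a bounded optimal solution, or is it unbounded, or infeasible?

infeasible

The boundaries -s - t = -53 and -9s - 12t = 15 meet at (217, -164), but that point violates 2s - 9t ≤ 52. Every candidate vertex is excluded by some other constraint, so the feasible region is empty.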